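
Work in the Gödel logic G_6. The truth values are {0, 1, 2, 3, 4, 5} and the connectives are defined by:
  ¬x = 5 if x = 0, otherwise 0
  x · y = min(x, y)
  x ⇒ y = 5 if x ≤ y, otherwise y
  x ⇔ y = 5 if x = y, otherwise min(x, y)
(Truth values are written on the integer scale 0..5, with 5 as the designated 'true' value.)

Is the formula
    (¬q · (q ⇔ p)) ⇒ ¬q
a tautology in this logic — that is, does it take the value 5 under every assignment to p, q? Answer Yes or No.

Yes

At p = 4, q = 3, for instance:
¬q = ¬3 = 0
q ⇔ p = 3 ⇔ 4 = 3
¬q · (q ⇔ p) = 0 · 3 = 0
(¬q · (q ⇔ p)) ⇒ ¬q = 0 ⇒ 0 = 5
and checking the remaining 35 assignments likewise gives ≥ 5 in every case.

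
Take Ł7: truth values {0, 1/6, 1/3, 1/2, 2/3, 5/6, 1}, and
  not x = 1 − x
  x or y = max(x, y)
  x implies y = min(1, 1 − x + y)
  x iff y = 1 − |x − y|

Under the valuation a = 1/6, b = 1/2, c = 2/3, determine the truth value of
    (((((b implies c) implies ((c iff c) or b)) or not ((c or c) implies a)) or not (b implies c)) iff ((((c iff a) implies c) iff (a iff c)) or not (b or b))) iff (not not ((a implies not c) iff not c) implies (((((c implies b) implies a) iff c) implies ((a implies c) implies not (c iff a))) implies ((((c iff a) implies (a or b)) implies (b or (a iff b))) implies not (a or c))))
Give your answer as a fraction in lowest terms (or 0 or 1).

1/2

b implies c = 1/2 implies 2/3 = 1
c iff c = 2/3 iff 2/3 = 1
(c iff c) or b = 1 or 1/2 = 1
(b implies c) implies ((c iff c) or b) = 1 implies 1 = 1
c or c = 2/3 or 2/3 = 2/3
(c or c) implies a = 2/3 implies 1/6 = 1/2
not ((c or c) implies a) = not 1/2 = 1/2
((b implies c) implies ((c iff c) or b)) or not ((c or c) implies a) = 1 or 1/2 = 1
b implies c = 1/2 implies 2/3 = 1
not (b implies c) = not 1 = 0
(((b implies c) implies ((c iff c) or b)) or not ((c or c) implies a)) or not (b implies c) = 1 or 0 = 1
c iff a = 2/3 iff 1/6 = 1/2
(c iff a) implies c = 1/2 implies 2/3 = 1
a iff c = 1/6 iff 2/3 = 1/2
((c iff a) implies c) iff (a iff c) = 1 iff 1/2 = 1/2
b or b = 1/2 or 1/2 = 1/2
not (b or b) = not 1/2 = 1/2
(((c iff a) implies c) iff (a iff c)) or not (b or b) = 1/2 or 1/2 = 1/2
((((b implies c) implies ((c iff c) or b)) or not ((c or c) implies a)) or not (b implies c)) iff ((((c iff a) implies c) iff (a iff c)) or not (b or b)) = 1 iff 1/2 = 1/2
not c = not 2/3 = 1/3
a implies not c = 1/6 implies 1/3 = 1
not c = not 2/3 = 1/3
(a implies not c) iff not c = 1 iff 1/3 = 1/3
not ((a implies not c) iff not c) = not 1/3 = 2/3
not not ((a implies not c) iff not c) = not 2/3 = 1/3
c implies b = 2/3 implies 1/2 = 5/6
(c implies b) implies a = 5/6 implies 1/6 = 1/3
((c implies b) implies a) iff c = 1/3 iff 2/3 = 2/3
a implies c = 1/6 implies 2/3 = 1
c iff a = 2/3 iff 1/6 = 1/2
not (c iff a) = not 1/2 = 1/2
(a implies c) implies not (c iff a) = 1 implies 1/2 = 1/2
(((c implies b) implies a) iff c) implies ((a implies c) implies not (c iff a)) = 2/3 implies 1/2 = 5/6
c iff a = 2/3 iff 1/6 = 1/2
a or b = 1/6 or 1/2 = 1/2
(c iff a) implies (a or b) = 1/2 implies 1/2 = 1
a iff b = 1/6 iff 1/2 = 2/3
b or (a iff b) = 1/2 or 2/3 = 2/3
((c iff a) implies (a or b)) implies (b or (a iff b)) = 1 implies 2/3 = 2/3
a or c = 1/6 or 2/3 = 2/3
not (a or c) = not 2/3 = 1/3
(((c iff a) implies (a or b)) implies (b or (a iff b))) implies not (a or c) = 2/3 implies 1/3 = 2/3
((((c implies b) implies a) iff c) implies ((a implies c) implies not (c iff a))) implies ((((c iff a) implies (a or b)) implies (b or (a iff b))) implies not (a or c)) = 5/6 implies 2/3 = 5/6
not not ((a implies not c) iff not c) implies (((((c implies b) implies a) iff c) implies ((a implies c) implies not (c iff a))) implies ((((c iff a) implies (a or b)) implies (b or (a iff b))) implies not (a or c))) = 1/3 implies 5/6 = 1
(((((b implies c) implies ((c iff c) or b)) or not ((c or c) implies a)) or not (b implies c)) iff ((((c iff a) implies c) iff (a iff c)) or not (b or b))) iff (not not ((a implies not c) iff not c) implies (((((c implies b) implies a) iff c) implies ((a implies c) implies not (c iff a))) implies ((((c iff a) implies (a or b)) implies (b or (a iff b))) implies not (a or c)))) = 1/2 iff 1 = 1/2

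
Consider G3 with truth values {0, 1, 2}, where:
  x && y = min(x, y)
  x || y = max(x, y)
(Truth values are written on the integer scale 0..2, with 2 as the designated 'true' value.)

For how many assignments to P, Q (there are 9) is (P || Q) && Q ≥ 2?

P = 0, Q = 0 ↦ 0  <
P = 0, Q = 1 ↦ 1  <
P = 0, Q = 2 ↦ 2  ≥
P = 1, Q = 0 ↦ 0  <
P = 1, Q = 1 ↦ 1  <
P = 1, Q = 2 ↦ 2  ≥
P = 2, Q = 0 ↦ 0  <
P = 2, Q = 1 ↦ 1  <
P = 2, Q = 2 ↦ 2  ≥
So 3 of the 9 assignments meet the threshold.

3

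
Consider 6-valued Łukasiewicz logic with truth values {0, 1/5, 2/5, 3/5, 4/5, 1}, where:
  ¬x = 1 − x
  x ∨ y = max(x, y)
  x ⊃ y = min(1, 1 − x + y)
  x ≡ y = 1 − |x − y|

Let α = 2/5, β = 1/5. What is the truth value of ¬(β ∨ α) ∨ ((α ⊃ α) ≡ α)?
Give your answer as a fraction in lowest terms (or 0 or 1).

3/5

β ∨ α = 1/5 ∨ 2/5 = 2/5
¬(β ∨ α) = ¬2/5 = 3/5
α ⊃ α = 2/5 ⊃ 2/5 = 1
(α ⊃ α) ≡ α = 1 ≡ 2/5 = 2/5
¬(β ∨ α) ∨ ((α ⊃ α) ≡ α) = 3/5 ∨ 2/5 = 3/5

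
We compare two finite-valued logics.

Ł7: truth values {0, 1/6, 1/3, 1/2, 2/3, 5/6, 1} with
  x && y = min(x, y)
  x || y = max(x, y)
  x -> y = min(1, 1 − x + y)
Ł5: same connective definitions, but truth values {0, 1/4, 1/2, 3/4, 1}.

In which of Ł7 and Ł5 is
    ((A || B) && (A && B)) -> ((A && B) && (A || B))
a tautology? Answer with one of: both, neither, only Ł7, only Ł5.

both

In Ł7: every assignment gives 1 — tautology.
In Ł5: every assignment gives 1 — tautology.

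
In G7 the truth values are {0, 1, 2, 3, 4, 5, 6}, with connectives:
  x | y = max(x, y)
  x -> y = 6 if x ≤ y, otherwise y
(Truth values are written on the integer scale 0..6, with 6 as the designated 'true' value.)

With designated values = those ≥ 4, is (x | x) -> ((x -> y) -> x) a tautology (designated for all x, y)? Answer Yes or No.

At x = 6, y = 1, for instance:
x | x = 6 | 6 = 6
x -> y = 6 -> 1 = 1
(x -> y) -> x = 1 -> 6 = 6
(x | x) -> ((x -> y) -> x) = 6 -> 6 = 6
and checking the remaining 48 assignments likewise gives ≥ 4 in every case.

Yes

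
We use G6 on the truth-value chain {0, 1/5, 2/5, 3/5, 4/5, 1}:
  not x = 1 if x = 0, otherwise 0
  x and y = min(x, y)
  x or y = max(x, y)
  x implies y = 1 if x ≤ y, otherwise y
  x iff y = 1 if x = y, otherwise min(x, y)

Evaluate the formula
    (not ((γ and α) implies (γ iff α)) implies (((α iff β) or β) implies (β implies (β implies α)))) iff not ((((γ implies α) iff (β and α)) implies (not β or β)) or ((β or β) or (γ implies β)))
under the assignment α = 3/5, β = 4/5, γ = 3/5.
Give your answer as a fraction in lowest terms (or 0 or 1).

γ and α = 3/5 and 3/5 = 3/5
γ iff α = 3/5 iff 3/5 = 1
(γ and α) implies (γ iff α) = 3/5 implies 1 = 1
not ((γ and α) implies (γ iff α)) = not 1 = 0
α iff β = 3/5 iff 4/5 = 3/5
(α iff β) or β = 3/5 or 4/5 = 4/5
β implies α = 4/5 implies 3/5 = 3/5
β implies (β implies α) = 4/5 implies 3/5 = 3/5
((α iff β) or β) implies (β implies (β implies α)) = 4/5 implies 3/5 = 3/5
not ((γ and α) implies (γ iff α)) implies (((α iff β) or β) implies (β implies (β implies α))) = 0 implies 3/5 = 1
γ implies α = 3/5 implies 3/5 = 1
β and α = 4/5 and 3/5 = 3/5
(γ implies α) iff (β and α) = 1 iff 3/5 = 3/5
not β = not 4/5 = 0
not β or β = 0 or 4/5 = 4/5
((γ implies α) iff (β and α)) implies (not β or β) = 3/5 implies 4/5 = 1
β or β = 4/5 or 4/5 = 4/5
γ implies β = 3/5 implies 4/5 = 1
(β or β) or (γ implies β) = 4/5 or 1 = 1
(((γ implies α) iff (β and α)) implies (not β or β)) or ((β or β) or (γ implies β)) = 1 or 1 = 1
not ((((γ implies α) iff (β and α)) implies (not β or β)) or ((β or β) or (γ implies β))) = not 1 = 0
(not ((γ and α) implies (γ iff α)) implies (((α iff β) or β) implies (β implies (β implies α)))) iff not ((((γ implies α) iff (β and α)) implies (not β or β)) or ((β or β) or (γ implies β))) = 1 iff 0 = 0

0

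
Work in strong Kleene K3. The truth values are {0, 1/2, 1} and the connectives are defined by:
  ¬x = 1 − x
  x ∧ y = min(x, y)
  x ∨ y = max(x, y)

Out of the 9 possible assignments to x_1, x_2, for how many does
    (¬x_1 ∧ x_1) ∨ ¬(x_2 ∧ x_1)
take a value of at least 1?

x_1 = 0, x_2 = 0 ↦ 1  ≥
x_1 = 0, x_2 = 1/2 ↦ 1  ≥
x_1 = 0, x_2 = 1 ↦ 1  ≥
x_1 = 1/2, x_2 = 0 ↦ 1  ≥
x_1 = 1/2, x_2 = 1/2 ↦ 1/2  <
x_1 = 1/2, x_2 = 1 ↦ 1/2  <
x_1 = 1, x_2 = 0 ↦ 1  ≥
x_1 = 1, x_2 = 1/2 ↦ 1/2  <
x_1 = 1, x_2 = 1 ↦ 0  <
So 5 of the 9 assignments meet the threshold.

5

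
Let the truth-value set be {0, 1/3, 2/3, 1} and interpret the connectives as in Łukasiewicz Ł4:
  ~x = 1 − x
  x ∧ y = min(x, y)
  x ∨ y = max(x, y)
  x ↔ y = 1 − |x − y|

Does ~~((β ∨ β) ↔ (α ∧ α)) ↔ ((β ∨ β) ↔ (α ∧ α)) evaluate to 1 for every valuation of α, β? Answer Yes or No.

Yes

α = 0, β = 0 ↦ 1
α = 0, β = 1/3 ↦ 1
α = 0, β = 2/3 ↦ 1
α = 0, β = 1 ↦ 1
α = 1/3, β = 0 ↦ 1
α = 1/3, β = 1/3 ↦ 1
α = 1/3, β = 2/3 ↦ 1
α = 1/3, β = 1 ↦ 1
α = 2/3, β = 0 ↦ 1
α = 2/3, β = 1/3 ↦ 1
α = 2/3, β = 2/3 ↦ 1
α = 2/3, β = 1 ↦ 1
α = 1, β = 0 ↦ 1
α = 1, β = 1/3 ↦ 1
α = 1, β = 2/3 ↦ 1
α = 1, β = 1 ↦ 1
Every assignment gives a value ≥ 1.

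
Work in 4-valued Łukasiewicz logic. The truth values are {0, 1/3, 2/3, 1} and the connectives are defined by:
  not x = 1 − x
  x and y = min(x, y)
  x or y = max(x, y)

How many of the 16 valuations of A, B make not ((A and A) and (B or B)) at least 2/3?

12

A = 0, B = 0 ↦ 1  ≥
A = 0, B = 1/3 ↦ 1  ≥
A = 0, B = 2/3 ↦ 1  ≥
A = 0, B = 1 ↦ 1  ≥
A = 1/3, B = 0 ↦ 1  ≥
A = 1/3, B = 1/3 ↦ 2/3  ≥
A = 1/3, B = 2/3 ↦ 2/3  ≥
A = 1/3, B = 1 ↦ 2/3  ≥
A = 2/3, B = 0 ↦ 1  ≥
A = 2/3, B = 1/3 ↦ 2/3  ≥
A = 2/3, B = 2/3 ↦ 1/3  <
A = 2/3, B = 1 ↦ 1/3  <
A = 1, B = 0 ↦ 1  ≥
A = 1, B = 1/3 ↦ 2/3  ≥
A = 1, B = 2/3 ↦ 1/3  <
A = 1, B = 1 ↦ 0  <
So 12 of the 16 assignments meet the threshold.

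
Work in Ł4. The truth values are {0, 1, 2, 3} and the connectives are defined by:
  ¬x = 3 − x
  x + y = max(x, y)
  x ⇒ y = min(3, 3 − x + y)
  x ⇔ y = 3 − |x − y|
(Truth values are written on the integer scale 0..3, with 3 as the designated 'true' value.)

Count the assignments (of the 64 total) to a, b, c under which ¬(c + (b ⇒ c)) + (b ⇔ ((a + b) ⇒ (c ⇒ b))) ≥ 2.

value 3: 19 assignments (counts)
value 2: 19 assignments (counts)
value 1: 16 assignments
value 0: 10 assignments
So 38 of the 64 assignments meet the threshold.

38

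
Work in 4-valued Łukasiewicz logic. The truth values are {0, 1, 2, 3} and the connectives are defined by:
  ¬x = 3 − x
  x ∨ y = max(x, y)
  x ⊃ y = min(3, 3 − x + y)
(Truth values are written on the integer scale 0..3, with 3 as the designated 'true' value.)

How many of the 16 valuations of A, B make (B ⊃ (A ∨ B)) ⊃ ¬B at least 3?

A = 0, B = 0 ↦ 3  ≥
A = 0, B = 1 ↦ 2  <
A = 0, B = 2 ↦ 1  <
A = 0, B = 3 ↦ 0  <
A = 1, B = 0 ↦ 3  ≥
A = 1, B = 1 ↦ 2  <
A = 1, B = 2 ↦ 1  <
A = 1, B = 3 ↦ 0  <
A = 2, B = 0 ↦ 3  ≥
A = 2, B = 1 ↦ 2  <
A = 2, B = 2 ↦ 1  <
A = 2, B = 3 ↦ 0  <
A = 3, B = 0 ↦ 3  ≥
A = 3, B = 1 ↦ 2  <
A = 3, B = 2 ↦ 1  <
A = 3, B = 3 ↦ 0  <
So 4 of the 16 assignments meet the threshold.

4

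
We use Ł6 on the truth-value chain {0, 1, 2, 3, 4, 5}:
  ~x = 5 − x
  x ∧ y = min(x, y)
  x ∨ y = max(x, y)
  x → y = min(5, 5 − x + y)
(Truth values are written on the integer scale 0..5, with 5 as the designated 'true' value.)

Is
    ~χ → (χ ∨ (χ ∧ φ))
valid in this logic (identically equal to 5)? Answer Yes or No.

Counterexample: take φ = 0, χ = 0.
~χ = ~0 = 5
χ ∧ φ = 0 ∧ 0 = 0
χ ∨ (χ ∧ φ) = 0 ∨ 0 = 0
~χ → (χ ∨ (χ ∧ φ)) = 5 → 0 = 0
This gives 0 ≠ 5.

No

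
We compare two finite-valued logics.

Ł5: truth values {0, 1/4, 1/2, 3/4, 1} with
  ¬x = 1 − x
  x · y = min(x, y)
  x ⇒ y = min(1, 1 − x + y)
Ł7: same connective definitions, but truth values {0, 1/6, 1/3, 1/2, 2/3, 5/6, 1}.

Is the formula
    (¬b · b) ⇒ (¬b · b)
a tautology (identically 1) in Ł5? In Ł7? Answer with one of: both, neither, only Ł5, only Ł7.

In Ł5: every assignment gives 1 — tautology.
In Ł7: every assignment gives 1 — tautology.

both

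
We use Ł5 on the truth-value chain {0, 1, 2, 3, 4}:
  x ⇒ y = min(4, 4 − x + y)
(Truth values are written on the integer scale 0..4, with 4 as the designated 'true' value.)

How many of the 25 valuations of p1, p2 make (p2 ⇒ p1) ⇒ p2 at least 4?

9

value 4: 9 assignments (counts)
value 3: 3 assignments
value 2: 4 assignments
value 1: 4 assignments
value 0: 5 assignments
So 9 of the 25 assignments meet the threshold.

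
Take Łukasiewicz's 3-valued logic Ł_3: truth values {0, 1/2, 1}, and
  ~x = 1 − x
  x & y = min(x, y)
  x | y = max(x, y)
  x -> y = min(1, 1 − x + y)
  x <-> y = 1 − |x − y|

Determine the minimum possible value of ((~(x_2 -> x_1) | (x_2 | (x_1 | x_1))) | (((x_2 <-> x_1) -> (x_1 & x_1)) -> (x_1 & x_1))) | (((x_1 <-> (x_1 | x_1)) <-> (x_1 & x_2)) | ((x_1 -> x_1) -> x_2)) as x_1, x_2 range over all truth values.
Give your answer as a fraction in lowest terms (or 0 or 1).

Take x_1 = 0, x_2 = 1/2:
x_2 -> x_1 = 1/2 -> 0 = 1/2
~(x_2 -> x_1) = ~1/2 = 1/2
x_1 | x_1 = 0 | 0 = 0
x_2 | (x_1 | x_1) = 1/2 | 0 = 1/2
~(x_2 -> x_1) | (x_2 | (x_1 | x_1)) = 1/2 | 1/2 = 1/2
x_2 <-> x_1 = 1/2 <-> 0 = 1/2
x_1 & x_1 = 0 & 0 = 0
(x_2 <-> x_1) -> (x_1 & x_1) = 1/2 -> 0 = 1/2
x_1 & x_1 = 0 & 0 = 0
((x_2 <-> x_1) -> (x_1 & x_1)) -> (x_1 & x_1) = 1/2 -> 0 = 1/2
(~(x_2 -> x_1) | (x_2 | (x_1 | x_1))) | (((x_2 <-> x_1) -> (x_1 & x_1)) -> (x_1 & x_1)) = 1/2 | 1/2 = 1/2
x_1 | x_1 = 0 | 0 = 0
x_1 <-> (x_1 | x_1) = 0 <-> 0 = 1
x_1 & x_2 = 0 & 1/2 = 0
(x_1 <-> (x_1 | x_1)) <-> (x_1 & x_2) = 1 <-> 0 = 0
x_1 -> x_1 = 0 -> 0 = 1
(x_1 -> x_1) -> x_2 = 1 -> 1/2 = 1/2
((x_1 <-> (x_1 | x_1)) <-> (x_1 & x_2)) | ((x_1 -> x_1) -> x_2) = 0 | 1/2 = 1/2
((~(x_2 -> x_1) | (x_2 | (x_1 | x_1))) | (((x_2 <-> x_1) -> (x_1 & x_1)) -> (x_1 & x_1))) | (((x_1 <-> (x_1 | x_1)) <-> (x_1 & x_2)) | ((x_1 -> x_1) -> x_2)) = 1/2 | 1/2 = 1/2
No assignment yields a value below 1/2, so this is the minimum.

1/2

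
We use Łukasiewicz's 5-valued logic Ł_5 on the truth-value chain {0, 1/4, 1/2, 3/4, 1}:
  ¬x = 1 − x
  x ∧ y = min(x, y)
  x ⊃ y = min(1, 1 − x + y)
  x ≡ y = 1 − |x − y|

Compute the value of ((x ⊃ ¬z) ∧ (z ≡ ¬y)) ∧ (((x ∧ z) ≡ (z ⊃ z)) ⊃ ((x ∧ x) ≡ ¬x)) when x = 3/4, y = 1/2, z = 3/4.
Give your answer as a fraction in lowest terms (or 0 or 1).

1/2

¬z = ¬3/4 = 1/4
x ⊃ ¬z = 3/4 ⊃ 1/4 = 1/2
¬y = ¬1/2 = 1/2
z ≡ ¬y = 3/4 ≡ 1/2 = 3/4
(x ⊃ ¬z) ∧ (z ≡ ¬y) = 1/2 ∧ 3/4 = 1/2
x ∧ z = 3/4 ∧ 3/4 = 3/4
z ⊃ z = 3/4 ⊃ 3/4 = 1
(x ∧ z) ≡ (z ⊃ z) = 3/4 ≡ 1 = 3/4
x ∧ x = 3/4 ∧ 3/4 = 3/4
¬x = ¬3/4 = 1/4
(x ∧ x) ≡ ¬x = 3/4 ≡ 1/4 = 1/2
((x ∧ z) ≡ (z ⊃ z)) ⊃ ((x ∧ x) ≡ ¬x) = 3/4 ⊃ 1/2 = 3/4
((x ⊃ ¬z) ∧ (z ≡ ¬y)) ∧ (((x ∧ z) ≡ (z ⊃ z)) ⊃ ((x ∧ x) ≡ ¬x)) = 1/2 ∧ 3/4 = 1/2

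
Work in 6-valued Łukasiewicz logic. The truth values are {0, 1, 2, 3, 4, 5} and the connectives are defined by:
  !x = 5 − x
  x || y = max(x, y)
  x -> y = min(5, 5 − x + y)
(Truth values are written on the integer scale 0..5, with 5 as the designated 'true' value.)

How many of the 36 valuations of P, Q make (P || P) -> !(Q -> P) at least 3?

20

value 5: 12 assignments (counts)
value 4: 4 assignments (counts)
value 3: 4 assignments (counts)
value 2: 5 assignments
value 1: 5 assignments
value 0: 6 assignments
So 20 of the 36 assignments meet the threshold.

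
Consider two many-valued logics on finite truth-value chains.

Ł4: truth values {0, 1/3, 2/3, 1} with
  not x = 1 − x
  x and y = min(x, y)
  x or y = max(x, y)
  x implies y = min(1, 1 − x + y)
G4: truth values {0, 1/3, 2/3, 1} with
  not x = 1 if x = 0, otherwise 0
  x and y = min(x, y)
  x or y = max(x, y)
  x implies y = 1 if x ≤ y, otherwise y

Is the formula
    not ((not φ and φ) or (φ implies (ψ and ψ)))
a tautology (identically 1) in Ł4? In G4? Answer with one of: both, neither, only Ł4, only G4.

neither

In Ł4: at φ = 0, ψ = 0 the value is 0 — not a tautology.
In G4: at φ = 0, ψ = 0 the value is 0 — not a tautology.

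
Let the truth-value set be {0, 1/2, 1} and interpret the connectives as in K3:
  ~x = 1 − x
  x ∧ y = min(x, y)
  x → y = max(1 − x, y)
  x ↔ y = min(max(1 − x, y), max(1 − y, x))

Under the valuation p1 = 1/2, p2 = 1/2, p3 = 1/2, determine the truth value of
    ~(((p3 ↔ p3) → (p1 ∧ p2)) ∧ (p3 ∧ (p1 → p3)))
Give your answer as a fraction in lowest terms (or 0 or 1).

p3 ↔ p3 = 1/2 ↔ 1/2 = 1/2
p1 ∧ p2 = 1/2 ∧ 1/2 = 1/2
(p3 ↔ p3) → (p1 ∧ p2) = 1/2 → 1/2 = 1/2
p1 → p3 = 1/2 → 1/2 = 1/2
p3 ∧ (p1 → p3) = 1/2 ∧ 1/2 = 1/2
((p3 ↔ p3) → (p1 ∧ p2)) ∧ (p3 ∧ (p1 → p3)) = 1/2 ∧ 1/2 = 1/2
~(((p3 ↔ p3) → (p1 ∧ p2)) ∧ (p3 ∧ (p1 → p3))) = ~1/2 = 1/2

1/2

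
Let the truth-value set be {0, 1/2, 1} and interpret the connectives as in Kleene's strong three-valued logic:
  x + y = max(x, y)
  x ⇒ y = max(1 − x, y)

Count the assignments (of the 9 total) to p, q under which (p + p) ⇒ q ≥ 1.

5

p = 0, q = 0 ↦ 1  ≥
p = 0, q = 1/2 ↦ 1  ≥
p = 0, q = 1 ↦ 1  ≥
p = 1/2, q = 0 ↦ 1/2  <
p = 1/2, q = 1/2 ↦ 1/2  <
p = 1/2, q = 1 ↦ 1  ≥
p = 1, q = 0 ↦ 0  <
p = 1, q = 1/2 ↦ 1/2  <
p = 1, q = 1 ↦ 1  ≥
So 5 of the 9 assignments meet the threshold.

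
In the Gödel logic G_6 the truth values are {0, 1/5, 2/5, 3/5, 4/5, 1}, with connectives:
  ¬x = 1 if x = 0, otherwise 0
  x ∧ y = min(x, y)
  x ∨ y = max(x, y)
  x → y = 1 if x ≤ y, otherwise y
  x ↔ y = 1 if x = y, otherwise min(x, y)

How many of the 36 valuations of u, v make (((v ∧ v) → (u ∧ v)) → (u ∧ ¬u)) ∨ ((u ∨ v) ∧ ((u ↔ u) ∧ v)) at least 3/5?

value 1: 10 assignments (counts)
value 4/5: 5 assignments (counts)
value 3/5: 5 assignments (counts)
value 2/5: 5 assignments
value 1/5: 5 assignments
value 0: 6 assignments
So 20 of the 36 assignments meet the threshold.

20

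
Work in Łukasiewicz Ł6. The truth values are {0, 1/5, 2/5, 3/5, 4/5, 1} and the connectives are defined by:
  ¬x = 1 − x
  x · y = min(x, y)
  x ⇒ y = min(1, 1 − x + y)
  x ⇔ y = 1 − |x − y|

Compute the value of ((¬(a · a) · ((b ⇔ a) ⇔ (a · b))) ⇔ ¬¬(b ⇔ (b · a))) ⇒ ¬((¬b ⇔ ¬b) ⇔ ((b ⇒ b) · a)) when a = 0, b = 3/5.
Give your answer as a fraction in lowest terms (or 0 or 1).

a · a = 0 · 0 = 0
¬(a · a) = ¬0 = 1
b ⇔ a = 3/5 ⇔ 0 = 2/5
a · b = 0 · 3/5 = 0
(b ⇔ a) ⇔ (a · b) = 2/5 ⇔ 0 = 3/5
¬(a · a) · ((b ⇔ a) ⇔ (a · b)) = 1 · 3/5 = 3/5
b · a = 3/5 · 0 = 0
b ⇔ (b · a) = 3/5 ⇔ 0 = 2/5
¬(b ⇔ (b · a)) = ¬2/5 = 3/5
¬¬(b ⇔ (b · a)) = ¬3/5 = 2/5
(¬(a · a) · ((b ⇔ a) ⇔ (a · b))) ⇔ ¬¬(b ⇔ (b · a)) = 3/5 ⇔ 2/5 = 4/5
¬b = ¬3/5 = 2/5
¬b = ¬3/5 = 2/5
¬b ⇔ ¬b = 2/5 ⇔ 2/5 = 1
b ⇒ b = 3/5 ⇒ 3/5 = 1
(b ⇒ b) · a = 1 · 0 = 0
(¬b ⇔ ¬b) ⇔ ((b ⇒ b) · a) = 1 ⇔ 0 = 0
¬((¬b ⇔ ¬b) ⇔ ((b ⇒ b) · a)) = ¬0 = 1
((¬(a · a) · ((b ⇔ a) ⇔ (a · b))) ⇔ ¬¬(b ⇔ (b · a))) ⇒ ¬((¬b ⇔ ¬b) ⇔ ((b ⇒ b) · a)) = 4/5 ⇒ 1 = 1

1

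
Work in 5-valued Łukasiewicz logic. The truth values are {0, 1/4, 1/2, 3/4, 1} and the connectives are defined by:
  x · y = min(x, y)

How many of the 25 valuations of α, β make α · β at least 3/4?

4

value 1: 1 assignment (counts)
value 3/4: 3 assignments (counts)
value 1/2: 5 assignments
value 1/4: 7 assignments
value 0: 9 assignments
So 4 of the 25 assignments meet the threshold.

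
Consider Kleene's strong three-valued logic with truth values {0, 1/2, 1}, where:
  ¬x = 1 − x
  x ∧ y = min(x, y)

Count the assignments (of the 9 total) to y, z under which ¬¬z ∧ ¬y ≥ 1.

1

y = 0, z = 0 ↦ 0  <
y = 0, z = 1/2 ↦ 1/2  <
y = 0, z = 1 ↦ 1  ≥
y = 1/2, z = 0 ↦ 0  <
y = 1/2, z = 1/2 ↦ 1/2  <
y = 1/2, z = 1 ↦ 1/2  <
y = 1, z = 0 ↦ 0  <
y = 1, z = 1/2 ↦ 0  <
y = 1, z = 1 ↦ 0  <
So 1 of the 9 assignments meets the threshold.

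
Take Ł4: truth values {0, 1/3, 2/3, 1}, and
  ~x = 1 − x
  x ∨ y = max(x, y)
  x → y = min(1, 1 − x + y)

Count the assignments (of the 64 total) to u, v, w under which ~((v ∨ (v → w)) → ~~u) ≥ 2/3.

value 1: 13 assignments (counts)
value 2/3: 16 assignments (counts)
value 1/3: 16 assignments
value 0: 19 assignments
So 29 of the 64 assignments meet the threshold.

29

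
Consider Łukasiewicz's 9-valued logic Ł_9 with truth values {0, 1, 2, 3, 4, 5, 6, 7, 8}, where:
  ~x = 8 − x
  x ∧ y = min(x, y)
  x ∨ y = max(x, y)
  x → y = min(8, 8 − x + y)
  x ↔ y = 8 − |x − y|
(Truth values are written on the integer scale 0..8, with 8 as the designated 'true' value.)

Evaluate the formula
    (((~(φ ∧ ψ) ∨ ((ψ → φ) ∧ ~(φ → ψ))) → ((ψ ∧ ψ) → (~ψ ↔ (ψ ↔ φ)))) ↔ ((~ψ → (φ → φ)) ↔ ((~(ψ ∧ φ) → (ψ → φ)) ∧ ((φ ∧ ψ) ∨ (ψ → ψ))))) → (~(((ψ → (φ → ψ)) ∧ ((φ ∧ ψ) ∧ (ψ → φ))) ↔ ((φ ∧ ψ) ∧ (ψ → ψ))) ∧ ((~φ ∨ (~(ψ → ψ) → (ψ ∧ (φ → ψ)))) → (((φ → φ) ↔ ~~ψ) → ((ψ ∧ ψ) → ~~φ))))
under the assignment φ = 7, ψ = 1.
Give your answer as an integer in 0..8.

0

φ ∧ ψ = 7 ∧ 1 = 1
~(φ ∧ ψ) = ~1 = 7
ψ → φ = 1 → 7 = 8
φ → ψ = 7 → 1 = 2
~(φ → ψ) = ~2 = 6
(ψ → φ) ∧ ~(φ → ψ) = 8 ∧ 6 = 6
~(φ ∧ ψ) ∨ ((ψ → φ) ∧ ~(φ → ψ)) = 7 ∨ 6 = 7
ψ ∧ ψ = 1 ∧ 1 = 1
~ψ = ~1 = 7
ψ ↔ φ = 1 ↔ 7 = 2
~ψ ↔ (ψ ↔ φ) = 7 ↔ 2 = 3
(ψ ∧ ψ) → (~ψ ↔ (ψ ↔ φ)) = 1 → 3 = 8
(~(φ ∧ ψ) ∨ ((ψ → φ) ∧ ~(φ → ψ))) → ((ψ ∧ ψ) → (~ψ ↔ (ψ ↔ φ))) = 7 → 8 = 8
~ψ = ~1 = 7
φ → φ = 7 → 7 = 8
~ψ → (φ → φ) = 7 → 8 = 8
ψ ∧ φ = 1 ∧ 7 = 1
~(ψ ∧ φ) = ~1 = 7
ψ → φ = 1 → 7 = 8
~(ψ ∧ φ) → (ψ → φ) = 7 → 8 = 8
φ ∧ ψ = 7 ∧ 1 = 1
ψ → ψ = 1 → 1 = 8
(φ ∧ ψ) ∨ (ψ → ψ) = 1 ∨ 8 = 8
(~(ψ ∧ φ) → (ψ → φ)) ∧ ((φ ∧ ψ) ∨ (ψ → ψ)) = 8 ∧ 8 = 8
(~ψ → (φ → φ)) ↔ ((~(ψ ∧ φ) → (ψ → φ)) ∧ ((φ ∧ ψ) ∨ (ψ → ψ))) = 8 ↔ 8 = 8
((~(φ ∧ ψ) ∨ ((ψ → φ) ∧ ~(φ → ψ))) → ((ψ ∧ ψ) → (~ψ ↔ (ψ ↔ φ)))) ↔ ((~ψ → (φ → φ)) ↔ ((~(ψ ∧ φ) → (ψ → φ)) ∧ ((φ ∧ ψ) ∨ (ψ → ψ)))) = 8 ↔ 8 = 8
φ → ψ = 7 → 1 = 2
ψ → (φ → ψ) = 1 → 2 = 8
φ ∧ ψ = 7 ∧ 1 = 1
ψ → φ = 1 → 7 = 8
(φ ∧ ψ) ∧ (ψ → φ) = 1 ∧ 8 = 1
(ψ → (φ → ψ)) ∧ ((φ ∧ ψ) ∧ (ψ → φ)) = 8 ∧ 1 = 1
φ ∧ ψ = 7 ∧ 1 = 1
ψ → ψ = 1 → 1 = 8
(φ ∧ ψ) ∧ (ψ → ψ) = 1 ∧ 8 = 1
((ψ → (φ → ψ)) ∧ ((φ ∧ ψ) ∧ (ψ → φ))) ↔ ((φ ∧ ψ) ∧ (ψ → ψ)) = 1 ↔ 1 = 8
~(((ψ → (φ → ψ)) ∧ ((φ ∧ ψ) ∧ (ψ → φ))) ↔ ((φ ∧ ψ) ∧ (ψ → ψ))) = ~8 = 0
~φ = ~7 = 1
ψ → ψ = 1 → 1 = 8
~(ψ → ψ) = ~8 = 0
φ → ψ = 7 → 1 = 2
ψ ∧ (φ → ψ) = 1 ∧ 2 = 1
~(ψ → ψ) → (ψ ∧ (φ → ψ)) = 0 → 1 = 8
~φ ∨ (~(ψ → ψ) → (ψ ∧ (φ → ψ))) = 1 ∨ 8 = 8
φ → φ = 7 → 7 = 8
~ψ = ~1 = 7
~~ψ = ~7 = 1
(φ → φ) ↔ ~~ψ = 8 ↔ 1 = 1
ψ ∧ ψ = 1 ∧ 1 = 1
~φ = ~7 = 1
~~φ = ~1 = 7
(ψ ∧ ψ) → ~~φ = 1 → 7 = 8
((φ → φ) ↔ ~~ψ) → ((ψ ∧ ψ) → ~~φ) = 1 → 8 = 8
(~φ ∨ (~(ψ → ψ) → (ψ ∧ (φ → ψ)))) → (((φ → φ) ↔ ~~ψ) → ((ψ ∧ ψ) → ~~φ)) = 8 → 8 = 8
~(((ψ → (φ → ψ)) ∧ ((φ ∧ ψ) ∧ (ψ → φ))) ↔ ((φ ∧ ψ) ∧ (ψ → ψ))) ∧ ((~φ ∨ (~(ψ → ψ) → (ψ ∧ (φ → ψ)))) → (((φ → φ) ↔ ~~ψ) → ((ψ ∧ ψ) → ~~φ))) = 0 ∧ 8 = 0
(((~(φ ∧ ψ) ∨ ((ψ → φ) ∧ ~(φ → ψ))) → ((ψ ∧ ψ) → (~ψ ↔ (ψ ↔ φ)))) ↔ ((~ψ → (φ → φ)) ↔ ((~(ψ ∧ φ) → (ψ → φ)) ∧ ((φ ∧ ψ) ∨ (ψ → ψ))))) → (~(((ψ → (φ → ψ)) ∧ ((φ ∧ ψ) ∧ (ψ → φ))) ↔ ((φ ∧ ψ) ∧ (ψ → ψ))) ∧ ((~φ ∨ (~(ψ → ψ) → (ψ ∧ (φ → ψ)))) → (((φ → φ) ↔ ~~ψ) → ((ψ ∧ ψ) → ~~φ)))) = 8 → 0 = 0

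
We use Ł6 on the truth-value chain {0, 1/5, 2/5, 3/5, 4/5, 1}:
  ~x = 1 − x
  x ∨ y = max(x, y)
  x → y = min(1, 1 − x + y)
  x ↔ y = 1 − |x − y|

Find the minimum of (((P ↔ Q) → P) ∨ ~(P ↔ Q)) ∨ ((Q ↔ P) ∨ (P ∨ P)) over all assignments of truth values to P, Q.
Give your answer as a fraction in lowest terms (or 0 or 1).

Take P = 0, Q = 2/5:
P ↔ Q = 0 ↔ 2/5 = 3/5
(P ↔ Q) → P = 3/5 → 0 = 2/5
P ↔ Q = 0 ↔ 2/5 = 3/5
~(P ↔ Q) = ~3/5 = 2/5
((P ↔ Q) → P) ∨ ~(P ↔ Q) = 2/5 ∨ 2/5 = 2/5
Q ↔ P = 2/5 ↔ 0 = 3/5
P ∨ P = 0 ∨ 0 = 0
(Q ↔ P) ∨ (P ∨ P) = 3/5 ∨ 0 = 3/5
(((P ↔ Q) → P) ∨ ~(P ↔ Q)) ∨ ((Q ↔ P) ∨ (P ∨ P)) = 2/5 ∨ 3/5 = 3/5
No assignment yields a value below 3/5, so this is the minimum.

3/5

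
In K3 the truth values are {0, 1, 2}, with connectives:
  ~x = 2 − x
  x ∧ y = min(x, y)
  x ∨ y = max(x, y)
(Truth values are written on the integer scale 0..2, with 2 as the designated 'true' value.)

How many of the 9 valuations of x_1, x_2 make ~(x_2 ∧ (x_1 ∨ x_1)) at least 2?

5

x_1 = 0, x_2 = 0 ↦ 2  ≥
x_1 = 0, x_2 = 1 ↦ 2  ≥
x_1 = 0, x_2 = 2 ↦ 2  ≥
x_1 = 1, x_2 = 0 ↦ 2  ≥
x_1 = 1, x_2 = 1 ↦ 1  <
x_1 = 1, x_2 = 2 ↦ 1  <
x_1 = 2, x_2 = 0 ↦ 2  ≥
x_1 = 2, x_2 = 1 ↦ 1  <
x_1 = 2, x_2 = 2 ↦ 0  <
So 5 of the 9 assignments meet the threshold.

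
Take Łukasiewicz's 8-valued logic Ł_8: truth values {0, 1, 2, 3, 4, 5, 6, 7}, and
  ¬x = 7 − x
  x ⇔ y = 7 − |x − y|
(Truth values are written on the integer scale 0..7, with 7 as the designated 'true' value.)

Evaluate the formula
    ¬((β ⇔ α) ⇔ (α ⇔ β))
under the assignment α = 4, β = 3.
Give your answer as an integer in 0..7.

β ⇔ α = 3 ⇔ 4 = 6
α ⇔ β = 4 ⇔ 3 = 6
(β ⇔ α) ⇔ (α ⇔ β) = 6 ⇔ 6 = 7
¬((β ⇔ α) ⇔ (α ⇔ β)) = ¬7 = 0

0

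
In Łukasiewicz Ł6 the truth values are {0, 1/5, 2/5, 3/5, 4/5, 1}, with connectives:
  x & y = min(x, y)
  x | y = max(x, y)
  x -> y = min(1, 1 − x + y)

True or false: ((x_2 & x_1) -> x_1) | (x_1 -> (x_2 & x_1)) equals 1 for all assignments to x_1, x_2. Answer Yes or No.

Yes

At x_1 = 3/5, x_2 = 3/5, for instance:
x_2 & x_1 = 3/5 & 3/5 = 3/5
(x_2 & x_1) -> x_1 = 3/5 -> 3/5 = 1
x_1 -> (x_2 & x_1) = 3/5 -> 3/5 = 1
((x_2 & x_1) -> x_1) | (x_1 -> (x_2 & x_1)) = 1 | 1 = 1
and checking the remaining 35 assignments likewise gives ≥ 1 in every case.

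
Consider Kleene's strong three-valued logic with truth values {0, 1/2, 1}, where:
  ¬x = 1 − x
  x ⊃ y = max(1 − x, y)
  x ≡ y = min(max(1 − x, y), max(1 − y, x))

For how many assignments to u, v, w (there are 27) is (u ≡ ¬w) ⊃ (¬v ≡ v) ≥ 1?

value 1: 6 assignments (counts)
value 1/2: 17 assignments
value 0: 4 assignments
So 6 of the 27 assignments meet the threshold.

6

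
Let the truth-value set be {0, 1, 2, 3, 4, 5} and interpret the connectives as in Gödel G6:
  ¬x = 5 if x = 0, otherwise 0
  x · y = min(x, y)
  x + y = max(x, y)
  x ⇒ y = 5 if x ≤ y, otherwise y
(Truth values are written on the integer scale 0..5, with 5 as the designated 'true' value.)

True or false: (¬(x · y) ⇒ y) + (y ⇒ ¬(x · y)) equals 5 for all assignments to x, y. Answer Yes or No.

Yes

At x = 2, y = 2, for instance:
x · y = 2 · 2 = 2
¬(x · y) = ¬2 = 0
¬(x · y) ⇒ y = 0 ⇒ 2 = 5
y ⇒ ¬(x · y) = 2 ⇒ 0 = 0
(¬(x · y) ⇒ y) + (y ⇒ ¬(x · y)) = 5 + 0 = 5
and checking the remaining 35 assignments likewise gives ≥ 5 in every case.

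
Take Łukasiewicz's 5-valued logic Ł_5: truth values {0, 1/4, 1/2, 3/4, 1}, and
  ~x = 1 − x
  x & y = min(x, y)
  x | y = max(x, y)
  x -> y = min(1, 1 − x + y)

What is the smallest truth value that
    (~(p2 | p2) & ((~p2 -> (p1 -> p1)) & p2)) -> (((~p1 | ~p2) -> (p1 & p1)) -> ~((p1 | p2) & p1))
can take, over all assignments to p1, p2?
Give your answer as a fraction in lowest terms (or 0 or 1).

1/2

Take p1 = 1, p2 = 1/2:
p2 | p2 = 1/2 | 1/2 = 1/2
~(p2 | p2) = ~1/2 = 1/2
~p2 = ~1/2 = 1/2
p1 -> p1 = 1 -> 1 = 1
~p2 -> (p1 -> p1) = 1/2 -> 1 = 1
(~p2 -> (p1 -> p1)) & p2 = 1 & 1/2 = 1/2
~(p2 | p2) & ((~p2 -> (p1 -> p1)) & p2) = 1/2 & 1/2 = 1/2
~p1 = ~1 = 0
~p2 = ~1/2 = 1/2
~p1 | ~p2 = 0 | 1/2 = 1/2
p1 & p1 = 1 & 1 = 1
(~p1 | ~p2) -> (p1 & p1) = 1/2 -> 1 = 1
p1 | p2 = 1 | 1/2 = 1
(p1 | p2) & p1 = 1 & 1 = 1
~((p1 | p2) & p1) = ~1 = 0
((~p1 | ~p2) -> (p1 & p1)) -> ~((p1 | p2) & p1) = 1 -> 0 = 0
(~(p2 | p2) & ((~p2 -> (p1 -> p1)) & p2)) -> (((~p1 | ~p2) -> (p1 & p1)) -> ~((p1 | p2) & p1)) = 1/2 -> 0 = 1/2
No assignment yields a value below 1/2, so this is the minimum.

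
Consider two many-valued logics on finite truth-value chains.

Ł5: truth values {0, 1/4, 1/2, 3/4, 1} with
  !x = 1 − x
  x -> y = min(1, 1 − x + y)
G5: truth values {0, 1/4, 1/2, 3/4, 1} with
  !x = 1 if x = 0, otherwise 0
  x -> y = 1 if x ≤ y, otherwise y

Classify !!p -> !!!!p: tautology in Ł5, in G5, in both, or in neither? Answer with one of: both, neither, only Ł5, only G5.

In Ł5: every assignment gives 1 — tautology.
In G5: every assignment gives 1 — tautology.

both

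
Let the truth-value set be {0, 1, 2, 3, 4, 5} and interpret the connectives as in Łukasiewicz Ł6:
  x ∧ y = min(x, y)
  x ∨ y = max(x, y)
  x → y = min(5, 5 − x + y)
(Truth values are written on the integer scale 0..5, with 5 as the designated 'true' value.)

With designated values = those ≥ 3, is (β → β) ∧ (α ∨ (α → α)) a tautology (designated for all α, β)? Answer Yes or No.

At α = 5, β = 2, for instance:
β → β = 2 → 2 = 5
α → α = 5 → 5 = 5
α ∨ (α → α) = 5 ∨ 5 = 5
(β → β) ∧ (α ∨ (α → α)) = 5 ∧ 5 = 5
and checking the remaining 35 assignments likewise gives ≥ 3 in every case.

Yes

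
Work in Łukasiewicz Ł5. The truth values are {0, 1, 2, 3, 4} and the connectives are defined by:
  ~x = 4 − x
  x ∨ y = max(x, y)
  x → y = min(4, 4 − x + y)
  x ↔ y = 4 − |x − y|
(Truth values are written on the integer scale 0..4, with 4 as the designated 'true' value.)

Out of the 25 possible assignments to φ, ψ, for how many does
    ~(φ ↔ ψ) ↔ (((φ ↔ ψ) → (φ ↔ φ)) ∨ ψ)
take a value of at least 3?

value 4: 2 assignments (counts)
value 3: 4 assignments (counts)
value 2: 6 assignments
value 1: 8 assignments
value 0: 5 assignments
So 6 of the 25 assignments meet the threshold.

6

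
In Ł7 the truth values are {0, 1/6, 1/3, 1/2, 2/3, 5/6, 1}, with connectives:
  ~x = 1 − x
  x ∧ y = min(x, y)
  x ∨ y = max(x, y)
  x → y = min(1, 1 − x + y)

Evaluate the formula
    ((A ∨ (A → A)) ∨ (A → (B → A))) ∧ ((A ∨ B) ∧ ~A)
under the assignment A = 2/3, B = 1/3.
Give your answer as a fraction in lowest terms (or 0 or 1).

A → A = 2/3 → 2/3 = 1
A ∨ (A → A) = 2/3 ∨ 1 = 1
B → A = 1/3 → 2/3 = 1
A → (B → A) = 2/3 → 1 = 1
(A ∨ (A → A)) ∨ (A → (B → A)) = 1 ∨ 1 = 1
A ∨ B = 2/3 ∨ 1/3 = 2/3
~A = ~2/3 = 1/3
(A ∨ B) ∧ ~A = 2/3 ∧ 1/3 = 1/3
((A ∨ (A → A)) ∨ (A → (B → A))) ∧ ((A ∨ B) ∧ ~A) = 1 ∧ 1/3 = 1/3

1/3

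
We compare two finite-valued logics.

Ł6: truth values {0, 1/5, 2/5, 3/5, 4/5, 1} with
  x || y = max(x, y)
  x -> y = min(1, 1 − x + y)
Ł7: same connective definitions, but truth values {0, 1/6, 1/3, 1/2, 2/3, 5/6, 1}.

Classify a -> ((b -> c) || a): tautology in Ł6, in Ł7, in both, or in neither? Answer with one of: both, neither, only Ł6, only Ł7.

both

In Ł6: every assignment gives 1 — tautology.
In Ł7: every assignment gives 1 — tautology.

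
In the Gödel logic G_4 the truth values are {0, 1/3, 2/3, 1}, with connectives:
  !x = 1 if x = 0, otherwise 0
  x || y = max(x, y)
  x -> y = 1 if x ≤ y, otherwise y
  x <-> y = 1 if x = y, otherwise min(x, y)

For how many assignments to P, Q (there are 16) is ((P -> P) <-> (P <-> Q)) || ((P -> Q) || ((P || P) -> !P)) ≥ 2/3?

11

P = 0, Q = 0 ↦ 1  ≥
P = 0, Q = 1/3 ↦ 1  ≥
P = 0, Q = 2/3 ↦ 1  ≥
P = 0, Q = 1 ↦ 1  ≥
P = 1/3, Q = 0 ↦ 0  <
P = 1/3, Q = 1/3 ↦ 1  ≥
P = 1/3, Q = 2/3 ↦ 1  ≥
P = 1/3, Q = 1 ↦ 1  ≥
P = 2/3, Q = 0 ↦ 0  <
P = 2/3, Q = 1/3 ↦ 1/3  <
P = 2/3, Q = 2/3 ↦ 1  ≥
P = 2/3, Q = 1 ↦ 1  ≥
P = 1, Q = 0 ↦ 0  <
P = 1, Q = 1/3 ↦ 1/3  <
P = 1, Q = 2/3 ↦ 2/3  ≥
P = 1, Q = 1 ↦ 1  ≥
So 11 of the 16 assignments meet the threshold.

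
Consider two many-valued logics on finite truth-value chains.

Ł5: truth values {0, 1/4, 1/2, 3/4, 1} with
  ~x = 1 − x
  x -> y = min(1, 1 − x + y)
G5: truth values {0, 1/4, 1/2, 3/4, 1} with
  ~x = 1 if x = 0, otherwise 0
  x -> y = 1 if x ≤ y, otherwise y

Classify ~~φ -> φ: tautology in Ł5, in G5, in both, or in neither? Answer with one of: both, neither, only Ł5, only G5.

In Ł5: every assignment gives 1 — tautology.
In G5: at φ = 1/4 the value is 1/4 — not a tautology.

only Ł5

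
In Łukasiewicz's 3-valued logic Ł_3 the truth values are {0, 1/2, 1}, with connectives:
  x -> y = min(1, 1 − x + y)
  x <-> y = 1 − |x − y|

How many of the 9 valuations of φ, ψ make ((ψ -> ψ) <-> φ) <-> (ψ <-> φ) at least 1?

4

φ = 0, ψ = 0 ↦ 0  <
φ = 0, ψ = 1/2 ↦ 1/2  <
φ = 0, ψ = 1 ↦ 1  ≥
φ = 1/2, ψ = 0 ↦ 1  ≥
φ = 1/2, ψ = 1/2 ↦ 1/2  <
φ = 1/2, ψ = 1 ↦ 1  ≥
φ = 1, ψ = 0 ↦ 0  <
φ = 1, ψ = 1/2 ↦ 1/2  <
φ = 1, ψ = 1 ↦ 1  ≥
So 4 of the 9 assignments meet the threshold.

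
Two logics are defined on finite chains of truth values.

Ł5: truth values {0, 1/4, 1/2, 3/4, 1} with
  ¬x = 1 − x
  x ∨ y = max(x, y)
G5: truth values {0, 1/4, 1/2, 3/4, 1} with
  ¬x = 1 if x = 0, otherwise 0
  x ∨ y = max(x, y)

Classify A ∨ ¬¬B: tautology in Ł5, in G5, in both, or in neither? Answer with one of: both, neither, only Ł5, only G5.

neither

In Ł5: at A = 0, B = 0 the value is 0 — not a tautology.
In G5: at A = 0, B = 0 the value is 0 — not a tautology.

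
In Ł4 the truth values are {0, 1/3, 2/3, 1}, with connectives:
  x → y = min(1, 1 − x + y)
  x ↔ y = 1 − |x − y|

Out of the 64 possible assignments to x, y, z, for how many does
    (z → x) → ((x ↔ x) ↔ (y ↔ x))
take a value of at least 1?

29

value 1: 29 assignments (counts)
value 2/3: 19 assignments
value 1/3: 11 assignments
value 0: 5 assignments
So 29 of the 64 assignments meet the threshold.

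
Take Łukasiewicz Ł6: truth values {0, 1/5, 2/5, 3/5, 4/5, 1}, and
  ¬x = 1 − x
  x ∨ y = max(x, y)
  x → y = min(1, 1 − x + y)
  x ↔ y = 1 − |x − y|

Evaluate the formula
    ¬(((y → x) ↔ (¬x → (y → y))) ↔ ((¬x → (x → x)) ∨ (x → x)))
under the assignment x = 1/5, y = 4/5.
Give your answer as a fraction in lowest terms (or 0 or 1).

3/5

y → x = 4/5 → 1/5 = 2/5
¬x = ¬1/5 = 4/5
y → y = 4/5 → 4/5 = 1
¬x → (y → y) = 4/5 → 1 = 1
(y → x) ↔ (¬x → (y → y)) = 2/5 ↔ 1 = 2/5
¬x = ¬1/5 = 4/5
x → x = 1/5 → 1/5 = 1
¬x → (x → x) = 4/5 → 1 = 1
x → x = 1/5 → 1/5 = 1
(¬x → (x → x)) ∨ (x → x) = 1 ∨ 1 = 1
((y → x) ↔ (¬x → (y → y))) ↔ ((¬x → (x → x)) ∨ (x → x)) = 2/5 ↔ 1 = 2/5
¬(((y → x) ↔ (¬x → (y → y))) ↔ ((¬x → (x → x)) ∨ (x → x))) = ¬2/5 = 3/5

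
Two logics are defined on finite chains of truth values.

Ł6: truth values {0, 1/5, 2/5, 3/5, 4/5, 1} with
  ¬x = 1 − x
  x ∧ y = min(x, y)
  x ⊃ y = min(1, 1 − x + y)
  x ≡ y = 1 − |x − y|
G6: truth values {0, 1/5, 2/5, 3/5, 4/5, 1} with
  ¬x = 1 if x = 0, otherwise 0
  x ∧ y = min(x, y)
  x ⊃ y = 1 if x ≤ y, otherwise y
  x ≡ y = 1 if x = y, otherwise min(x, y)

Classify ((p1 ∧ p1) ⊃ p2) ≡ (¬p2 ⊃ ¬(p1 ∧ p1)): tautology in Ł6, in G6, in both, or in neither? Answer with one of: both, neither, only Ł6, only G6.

In Ł6: every assignment gives 1 — tautology.
In G6: at p1 = 2/5, p2 = 1/5 the value is 1/5 — not a tautology.

only Ł6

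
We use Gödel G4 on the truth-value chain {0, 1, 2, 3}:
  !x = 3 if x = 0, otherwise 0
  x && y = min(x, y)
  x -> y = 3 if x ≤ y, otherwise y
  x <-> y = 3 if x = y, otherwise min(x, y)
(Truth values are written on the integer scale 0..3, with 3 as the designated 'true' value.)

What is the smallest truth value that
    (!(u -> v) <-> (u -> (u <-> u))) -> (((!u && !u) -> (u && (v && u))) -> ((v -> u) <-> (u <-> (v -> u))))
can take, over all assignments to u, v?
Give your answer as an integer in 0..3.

1

Take u = 1, v = 0:
u -> v = 1 -> 0 = 0
!(u -> v) = !0 = 3
u <-> u = 1 <-> 1 = 3
u -> (u <-> u) = 1 -> 3 = 3
!(u -> v) <-> (u -> (u <-> u)) = 3 <-> 3 = 3
!u = !1 = 0
!u = !1 = 0
!u && !u = 0 && 0 = 0
v && u = 0 && 1 = 0
u && (v && u) = 1 && 0 = 0
(!u && !u) -> (u && (v && u)) = 0 -> 0 = 3
v -> u = 0 -> 1 = 3
v -> u = 0 -> 1 = 3
u <-> (v -> u) = 1 <-> 3 = 1
(v -> u) <-> (u <-> (v -> u)) = 3 <-> 1 = 1
((!u && !u) -> (u && (v && u))) -> ((v -> u) <-> (u <-> (v -> u))) = 3 -> 1 = 1
(!(u -> v) <-> (u -> (u <-> u))) -> (((!u && !u) -> (u && (v && u))) -> ((v -> u) <-> (u <-> (v -> u)))) = 3 -> 1 = 1
No assignment yields a value below 1, so this is the minimum.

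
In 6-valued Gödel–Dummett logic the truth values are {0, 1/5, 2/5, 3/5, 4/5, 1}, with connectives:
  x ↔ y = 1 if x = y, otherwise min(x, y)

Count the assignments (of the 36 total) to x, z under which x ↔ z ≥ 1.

6

value 1: 6 assignments (counts)
value 4/5: 2 assignments
value 3/5: 4 assignments
value 2/5: 6 assignments
value 1/5: 8 assignments
value 0: 10 assignments
So 6 of the 36 assignments meet the threshold.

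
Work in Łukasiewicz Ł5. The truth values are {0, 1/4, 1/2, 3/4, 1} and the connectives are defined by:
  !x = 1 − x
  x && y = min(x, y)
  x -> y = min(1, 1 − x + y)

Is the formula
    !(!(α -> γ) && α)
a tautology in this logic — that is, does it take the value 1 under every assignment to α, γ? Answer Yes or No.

No

Counterexample: take α = 1/4, γ = 0.
α -> γ = 1/4 -> 0 = 3/4
!(α -> γ) = !3/4 = 1/4
!(α -> γ) && α = 1/4 && 1/4 = 1/4
!(!(α -> γ) && α) = !1/4 = 3/4
This gives 3/4 ≠ 1.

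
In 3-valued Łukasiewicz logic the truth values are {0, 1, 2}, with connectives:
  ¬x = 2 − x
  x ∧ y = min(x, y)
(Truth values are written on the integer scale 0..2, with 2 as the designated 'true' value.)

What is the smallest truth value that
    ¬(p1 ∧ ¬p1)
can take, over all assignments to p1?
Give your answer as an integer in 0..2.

Take p1 = 1:
¬p1 = ¬1 = 1
p1 ∧ ¬p1 = 1 ∧ 1 = 1
¬(p1 ∧ ¬p1) = ¬1 = 1
No assignment yields a value below 1, so this is the minimum.

1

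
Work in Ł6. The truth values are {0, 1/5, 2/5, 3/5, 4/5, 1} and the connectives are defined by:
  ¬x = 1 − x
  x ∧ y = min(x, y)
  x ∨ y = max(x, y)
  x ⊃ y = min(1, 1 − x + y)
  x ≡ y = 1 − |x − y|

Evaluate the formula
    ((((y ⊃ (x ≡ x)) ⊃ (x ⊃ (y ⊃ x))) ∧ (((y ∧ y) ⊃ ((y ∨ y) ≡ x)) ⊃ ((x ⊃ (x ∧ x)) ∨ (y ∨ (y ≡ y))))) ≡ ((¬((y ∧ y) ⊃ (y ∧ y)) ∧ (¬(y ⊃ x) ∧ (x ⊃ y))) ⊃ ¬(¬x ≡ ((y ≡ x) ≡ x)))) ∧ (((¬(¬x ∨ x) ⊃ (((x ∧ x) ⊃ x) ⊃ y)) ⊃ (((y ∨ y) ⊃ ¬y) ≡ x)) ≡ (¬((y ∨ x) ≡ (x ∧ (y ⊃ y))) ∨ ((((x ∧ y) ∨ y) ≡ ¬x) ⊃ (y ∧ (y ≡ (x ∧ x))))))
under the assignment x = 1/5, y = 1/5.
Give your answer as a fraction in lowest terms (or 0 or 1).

2/5

x ≡ x = 1/5 ≡ 1/5 = 1
y ⊃ (x ≡ x) = 1/5 ⊃ 1 = 1
y ⊃ x = 1/5 ⊃ 1/5 = 1
x ⊃ (y ⊃ x) = 1/5 ⊃ 1 = 1
(y ⊃ (x ≡ x)) ⊃ (x ⊃ (y ⊃ x)) = 1 ⊃ 1 = 1
y ∧ y = 1/5 ∧ 1/5 = 1/5
y ∨ y = 1/5 ∨ 1/5 = 1/5
(y ∨ y) ≡ x = 1/5 ≡ 1/5 = 1
(y ∧ y) ⊃ ((y ∨ y) ≡ x) = 1/5 ⊃ 1 = 1
x ∧ x = 1/5 ∧ 1/5 = 1/5
x ⊃ (x ∧ x) = 1/5 ⊃ 1/5 = 1
y ≡ y = 1/5 ≡ 1/5 = 1
y ∨ (y ≡ y) = 1/5 ∨ 1 = 1
(x ⊃ (x ∧ x)) ∨ (y ∨ (y ≡ y)) = 1 ∨ 1 = 1
((y ∧ y) ⊃ ((y ∨ y) ≡ x)) ⊃ ((x ⊃ (x ∧ x)) ∨ (y ∨ (y ≡ y))) = 1 ⊃ 1 = 1
((y ⊃ (x ≡ x)) ⊃ (x ⊃ (y ⊃ x))) ∧ (((y ∧ y) ⊃ ((y ∨ y) ≡ x)) ⊃ ((x ⊃ (x ∧ x)) ∨ (y ∨ (y ≡ y)))) = 1 ∧ 1 = 1
y ∧ y = 1/5 ∧ 1/5 = 1/5
y ∧ y = 1/5 ∧ 1/5 = 1/5
(y ∧ y) ⊃ (y ∧ y) = 1/5 ⊃ 1/5 = 1
¬((y ∧ y) ⊃ (y ∧ y)) = ¬1 = 0
y ⊃ x = 1/5 ⊃ 1/5 = 1
¬(y ⊃ x) = ¬1 = 0
x ⊃ y = 1/5 ⊃ 1/5 = 1
¬(y ⊃ x) ∧ (x ⊃ y) = 0 ∧ 1 = 0
¬((y ∧ y) ⊃ (y ∧ y)) ∧ (¬(y ⊃ x) ∧ (x ⊃ y)) = 0 ∧ 0 = 0
¬x = ¬1/5 = 4/5
y ≡ x = 1/5 ≡ 1/5 = 1
(y ≡ x) ≡ x = 1 ≡ 1/5 = 1/5
¬x ≡ ((y ≡ x) ≡ x) = 4/5 ≡ 1/5 = 2/5
¬(¬x ≡ ((y ≡ x) ≡ x)) = ¬2/5 = 3/5
(¬((y ∧ y) ⊃ (y ∧ y)) ∧ (¬(y ⊃ x) ∧ (x ⊃ y))) ⊃ ¬(¬x ≡ ((y ≡ x) ≡ x)) = 0 ⊃ 3/5 = 1
(((y ⊃ (x ≡ x)) ⊃ (x ⊃ (y ⊃ x))) ∧ (((y ∧ y) ⊃ ((y ∨ y) ≡ x)) ⊃ ((x ⊃ (x ∧ x)) ∨ (y ∨ (y ≡ y))))) ≡ ((¬((y ∧ y) ⊃ (y ∧ y)) ∧ (¬(y ⊃ x) ∧ (x ⊃ y))) ⊃ ¬(¬x ≡ ((y ≡ x) ≡ x))) = 1 ≡ 1 = 1
¬x = ¬1/5 = 4/5
¬x ∨ x = 4/5 ∨ 1/5 = 4/5
¬(¬x ∨ x) = ¬4/5 = 1/5
x ∧ x = 1/5 ∧ 1/5 = 1/5
(x ∧ x) ⊃ x = 1/5 ⊃ 1/5 = 1
((x ∧ x) ⊃ x) ⊃ y = 1 ⊃ 1/5 = 1/5
¬(¬x ∨ x) ⊃ (((x ∧ x) ⊃ x) ⊃ y) = 1/5 ⊃ 1/5 = 1
y ∨ y = 1/5 ∨ 1/5 = 1/5
¬y = ¬1/5 = 4/5
(y ∨ y) ⊃ ¬y = 1/5 ⊃ 4/5 = 1
((y ∨ y) ⊃ ¬y) ≡ x = 1 ≡ 1/5 = 1/5
(¬(¬x ∨ x) ⊃ (((x ∧ x) ⊃ x) ⊃ y)) ⊃ (((y ∨ y) ⊃ ¬y) ≡ x) = 1 ⊃ 1/5 = 1/5
y ∨ x = 1/5 ∨ 1/5 = 1/5
y ⊃ y = 1/5 ⊃ 1/5 = 1
x ∧ (y ⊃ y) = 1/5 ∧ 1 = 1/5
(y ∨ x) ≡ (x ∧ (y ⊃ y)) = 1/5 ≡ 1/5 = 1
¬((y ∨ x) ≡ (x ∧ (y ⊃ y))) = ¬1 = 0
x ∧ y = 1/5 ∧ 1/5 = 1/5
(x ∧ y) ∨ y = 1/5 ∨ 1/5 = 1/5
¬x = ¬1/5 = 4/5
((x ∧ y) ∨ y) ≡ ¬x = 1/5 ≡ 4/5 = 2/5
x ∧ x = 1/5 ∧ 1/5 = 1/5
y ≡ (x ∧ x) = 1/5 ≡ 1/5 = 1
y ∧ (y ≡ (x ∧ x)) = 1/5 ∧ 1 = 1/5
(((x ∧ y) ∨ y) ≡ ¬x) ⊃ (y ∧ (y ≡ (x ∧ x))) = 2/5 ⊃ 1/5 = 4/5
¬((y ∨ x) ≡ (x ∧ (y ⊃ y))) ∨ ((((x ∧ y) ∨ y) ≡ ¬x) ⊃ (y ∧ (y ≡ (x ∧ x)))) = 0 ∨ 4/5 = 4/5
((¬(¬x ∨ x) ⊃ (((x ∧ x) ⊃ x) ⊃ y)) ⊃ (((y ∨ y) ⊃ ¬y) ≡ x)) ≡ (¬((y ∨ x) ≡ (x ∧ (y ⊃ y))) ∨ ((((x ∧ y) ∨ y) ≡ ¬x) ⊃ (y ∧ (y ≡ (x ∧ x))))) = 1/5 ≡ 4/5 = 2/5
((((y ⊃ (x ≡ x)) ⊃ (x ⊃ (y ⊃ x))) ∧ (((y ∧ y) ⊃ ((y ∨ y) ≡ x)) ⊃ ((x ⊃ (x ∧ x)) ∨ (y ∨ (y ≡ y))))) ≡ ((¬((y ∧ y) ⊃ (y ∧ y)) ∧ (¬(y ⊃ x) ∧ (x ⊃ y))) ⊃ ¬(¬x ≡ ((y ≡ x) ≡ x)))) ∧ (((¬(¬x ∨ x) ⊃ (((x ∧ x) ⊃ x) ⊃ y)) ⊃ (((y ∨ y) ⊃ ¬y) ≡ x)) ≡ (¬((y ∨ x) ≡ (x ∧ (y ⊃ y))) ∨ ((((x ∧ y) ∨ y) ≡ ¬x) ⊃ (y ∧ (y ≡ (x ∧ x)))))) = 1 ∧ 2/5 = 2/5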